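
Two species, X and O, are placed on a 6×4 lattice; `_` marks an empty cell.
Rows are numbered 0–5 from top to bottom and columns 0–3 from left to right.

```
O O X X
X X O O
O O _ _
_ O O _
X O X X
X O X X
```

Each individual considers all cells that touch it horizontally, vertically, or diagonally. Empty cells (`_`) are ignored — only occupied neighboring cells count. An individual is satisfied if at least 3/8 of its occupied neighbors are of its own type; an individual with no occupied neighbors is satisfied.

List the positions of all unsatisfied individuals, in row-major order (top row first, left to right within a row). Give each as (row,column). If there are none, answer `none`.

(0,0), (0,3), (1,0), (1,1), (1,3), (4,0), (5,0), (5,1)

(0,0)O 1/3 unhappy
(0,1)O 2/5 ok
(0,2)X 2/5 ok
(0,3)X 1/3 unhappy
(1,0)X 1/5 unhappy
(1,1)X 2/7 unhappy
(1,2)O 3/6 ok
(1,3)O 1/3 unhappy
(2,0)O 2/4 ok
(2,1)O 4/6 ok
(3,1)O 4/6 ok
(3,2)O 3/5 ok
(4,0)X 1/4 unhappy
(4,1)O 3/7 ok
(4,2)X 3/7 ok
(4,3)X 3/4 ok
(5,0)X 1/3 unhappy
(5,1)O 1/5 unhappy
(5,2)X 3/5 ok
(5,3)X 3/3 ok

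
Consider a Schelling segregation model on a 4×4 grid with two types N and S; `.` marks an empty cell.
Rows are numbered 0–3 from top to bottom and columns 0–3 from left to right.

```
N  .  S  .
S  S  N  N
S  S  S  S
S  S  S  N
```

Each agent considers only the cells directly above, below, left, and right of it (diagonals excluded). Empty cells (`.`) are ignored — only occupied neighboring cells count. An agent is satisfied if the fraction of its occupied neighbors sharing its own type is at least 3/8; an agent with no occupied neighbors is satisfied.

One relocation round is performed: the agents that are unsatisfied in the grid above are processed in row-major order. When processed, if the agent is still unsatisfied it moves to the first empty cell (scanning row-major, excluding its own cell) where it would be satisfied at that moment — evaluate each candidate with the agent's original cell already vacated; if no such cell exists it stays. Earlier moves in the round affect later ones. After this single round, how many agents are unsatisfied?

0

Initially unsatisfied (in order): (0,0), (0,2), (1,2), (2,3), (3,3).
  (0,0) → (0,3).
  (0,2) → (0,0).
  (1,2) → (0,2).
  (2,3) → (0,1).
  (3,3) → (1,2).
Resulting grid:
S S N N
S S N N
S S S .
S S S .
All satisfied now.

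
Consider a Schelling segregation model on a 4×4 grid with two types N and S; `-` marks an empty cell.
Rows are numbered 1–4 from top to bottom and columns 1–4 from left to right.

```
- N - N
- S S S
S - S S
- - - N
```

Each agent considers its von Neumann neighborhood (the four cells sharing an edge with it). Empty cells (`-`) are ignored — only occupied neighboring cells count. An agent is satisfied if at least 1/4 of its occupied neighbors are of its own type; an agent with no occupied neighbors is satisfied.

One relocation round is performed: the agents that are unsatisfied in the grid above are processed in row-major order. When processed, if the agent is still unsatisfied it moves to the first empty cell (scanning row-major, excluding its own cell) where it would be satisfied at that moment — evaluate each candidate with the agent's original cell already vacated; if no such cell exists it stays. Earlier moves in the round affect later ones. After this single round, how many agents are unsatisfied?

Initially unsatisfied (in order): (1,2), (1,4), (4,4).
  (1,2) → (1,1).
  (1,4) → (1,2).
  (4,4) → (1,3).
Resulting grid:
N N N -
- S S S
S - S S
- - - -
All satisfied now.

0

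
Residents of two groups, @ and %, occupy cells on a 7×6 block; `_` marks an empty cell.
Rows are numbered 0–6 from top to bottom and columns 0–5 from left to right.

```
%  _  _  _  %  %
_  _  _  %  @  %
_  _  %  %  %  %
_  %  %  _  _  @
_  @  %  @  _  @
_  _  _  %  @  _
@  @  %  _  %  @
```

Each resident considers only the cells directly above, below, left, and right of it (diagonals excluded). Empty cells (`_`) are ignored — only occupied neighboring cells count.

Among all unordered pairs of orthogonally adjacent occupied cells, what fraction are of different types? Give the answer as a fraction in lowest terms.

13/25

Scan each occupied cell's neighbors to the right and below so each pair is counted once.
From row 0: 1 unlike of 3 pairs (running 1/3).
From row 1: 3 unlike of 5 pairs (running 4/8).
From row 2: 1 unlike of 5 pairs (running 5/13).
From row 3: 1 unlike of 4 pairs (running 6/17).
From row 4: 3 unlike of 3 pairs (running 9/20).
From row 5: 2 unlike of 2 pairs (running 11/22).
From row 6: 2 unlike of 3 pairs (running 13/25).
Total adjacent occupied pairs: 25; unlike-type pairs: 13.
13/25 is already in lowest terms.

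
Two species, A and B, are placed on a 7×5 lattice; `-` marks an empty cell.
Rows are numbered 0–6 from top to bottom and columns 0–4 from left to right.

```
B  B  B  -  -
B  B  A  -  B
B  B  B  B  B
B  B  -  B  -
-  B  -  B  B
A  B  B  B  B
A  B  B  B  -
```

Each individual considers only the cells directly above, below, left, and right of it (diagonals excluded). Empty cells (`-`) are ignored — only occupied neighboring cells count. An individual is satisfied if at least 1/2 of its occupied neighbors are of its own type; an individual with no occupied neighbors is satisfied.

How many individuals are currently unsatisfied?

1

(0,0)B 2/2 ✓
(0,1)B 3/3 ✓
(0,2)B 1/2 ✓
(1,0)B 3/3 ✓
(1,1)B 3/4 ✓
(1,2)A 0/3 ✗
(1,4)B 1/1 ✓
(2,0)B 3/3 ✓
(2,1)B 4/4 ✓
(2,2)B 2/3 ✓
(2,3)B 3/3 ✓
(2,4)B 2/2 ✓
(3,0)B 2/2 ✓
(3,1)B 3/3 ✓
(3,3)B 2/2 ✓
(4,1)B 2/2 ✓
(4,3)B 3/3 ✓
(4,4)B 2/2 ✓
(5,0)A 1/2 ✓
(5,1)B 3/4 ✓
(5,2)B 3/3 ✓
(5,3)B 4/4 ✓
(5,4)B 2/2 ✓
(6,0)A 1/2 ✓
(6,1)B 2/3 ✓
(6,2)B 3/3 ✓
(6,3)B 2/2 ✓
Unsatisfied: (1,2) — 1 in total.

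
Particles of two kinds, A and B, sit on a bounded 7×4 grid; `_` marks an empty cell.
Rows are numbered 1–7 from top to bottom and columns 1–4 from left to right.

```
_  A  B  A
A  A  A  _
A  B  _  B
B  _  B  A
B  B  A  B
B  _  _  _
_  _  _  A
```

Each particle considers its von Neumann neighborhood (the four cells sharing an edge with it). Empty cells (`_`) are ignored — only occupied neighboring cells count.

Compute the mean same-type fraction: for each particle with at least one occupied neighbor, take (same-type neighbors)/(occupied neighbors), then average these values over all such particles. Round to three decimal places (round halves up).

0.358

(1,2)A 1/2
(1,3)B 0/3
(1,4)A 0/1
(2,1)A 2/2
(2,2)A 3/4
(2,3)A 1/2
(3,1)A 1/3
(3,2)B 0/2
(3,4)B 0/1
(4,1)B 1/2
(4,3)B 0/2
(4,4)A 0/3
(5,1)B 3/3
(5,2)B 1/2
(5,3)A 0/3
(5,4)B 0/2
(6,1)B 1/1
(7,4)A — no occupied neighbors
Sum over 17 particles: 1/2 + 0/3 + 0/1 + 2/2 + 3/4 + 1/2 + 1/3 + 0/2 + 0/1 + 1/2 + 0/2 + 0/3 + 3/3 + 1/2 + 0/3 + 0/2 + 1/1 = 73/12; mean = 73/12 ÷ 17 = 73/204 = 0.357843… → 0.358.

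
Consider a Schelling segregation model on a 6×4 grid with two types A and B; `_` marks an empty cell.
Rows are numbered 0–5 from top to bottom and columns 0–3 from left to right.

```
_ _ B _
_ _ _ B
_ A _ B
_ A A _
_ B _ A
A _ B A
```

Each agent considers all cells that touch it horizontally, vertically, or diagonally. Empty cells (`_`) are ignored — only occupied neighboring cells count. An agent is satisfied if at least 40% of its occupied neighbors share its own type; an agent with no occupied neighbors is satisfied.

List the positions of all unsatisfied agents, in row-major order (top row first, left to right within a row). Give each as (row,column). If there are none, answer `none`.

Row 0: (0,2)B 1/1 satisfied
Row 1: (1,3)B 2/2 satisfied
Row 2: (2,1)A 2/2 satisfied · (2,3)B 1/2 satisfied
Row 3: (3,1)A 2/3 satisfied · (3,2)A 3/5 satisfied
Row 4: (4,1)B 1/4 not · (4,3)A 2/3 satisfied
Row 5: (5,0)A 0/1 not · (5,2)B 1/3 not · (5,3)A 1/2 satisfied

(4,1), (5,0), (5,2)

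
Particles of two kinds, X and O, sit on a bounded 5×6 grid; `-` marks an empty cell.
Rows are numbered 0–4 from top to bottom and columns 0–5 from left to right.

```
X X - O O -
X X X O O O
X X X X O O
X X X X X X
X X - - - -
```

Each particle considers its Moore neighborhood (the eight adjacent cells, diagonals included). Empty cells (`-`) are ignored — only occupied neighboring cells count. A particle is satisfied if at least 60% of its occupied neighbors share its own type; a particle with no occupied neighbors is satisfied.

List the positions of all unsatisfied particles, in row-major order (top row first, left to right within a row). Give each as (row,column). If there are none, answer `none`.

(0,0)X 3/3 satisfied
(0,1)X 4/4 satisfied
(0,3)O 3/4 satisfied
(0,4)O 4/4 satisfied
(1,0)X 5/5 satisfied
(1,1)X 7/7 satisfied
(1,2)X 5/7 satisfied
(1,3)O 4/7 not
(1,4)O 6/7 satisfied
(1,5)O 4/4 satisfied
(2,0)X 5/5 satisfied
(2,1)X 8/8 satisfied
(2,2)X 7/8 satisfied
(2,3)X 5/8 satisfied
(2,4)O 4/8 not
(2,5)O 3/5 satisfied
(3,0)X 5/5 satisfied
(3,1)X 7/7 satisfied
(3,2)X 6/6 satisfied
(3,3)X 4/5 satisfied
(3,4)X 3/5 satisfied
(3,5)X 1/3 not
(4,0)X 3/3 satisfied
(4,1)X 4/4 satisfied

(1,3), (2,4), (3,5)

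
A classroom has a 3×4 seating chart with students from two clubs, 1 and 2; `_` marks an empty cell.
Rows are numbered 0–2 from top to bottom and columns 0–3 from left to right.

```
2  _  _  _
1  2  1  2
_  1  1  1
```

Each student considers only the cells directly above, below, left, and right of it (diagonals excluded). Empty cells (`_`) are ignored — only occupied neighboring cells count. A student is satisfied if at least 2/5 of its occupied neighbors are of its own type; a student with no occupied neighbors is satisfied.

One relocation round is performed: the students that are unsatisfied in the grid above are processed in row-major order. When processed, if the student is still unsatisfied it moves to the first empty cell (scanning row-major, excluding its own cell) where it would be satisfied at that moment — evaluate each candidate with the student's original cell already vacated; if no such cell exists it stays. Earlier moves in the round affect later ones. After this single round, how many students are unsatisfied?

0

Initially unsatisfied (in order): (0,0), (1,0), (1,1), (1,2), (1,3).
  (0,0) → (0,1).
  (1,0) → (0,2).
  (1,1) → (0,0).
  (1,2): now satisfied by earlier moves; stays.
  (1,3) → (1,0).
Resulting grid:
2 2 1 _
2 _ 1 _
_ 1 1 1
All satisfied now.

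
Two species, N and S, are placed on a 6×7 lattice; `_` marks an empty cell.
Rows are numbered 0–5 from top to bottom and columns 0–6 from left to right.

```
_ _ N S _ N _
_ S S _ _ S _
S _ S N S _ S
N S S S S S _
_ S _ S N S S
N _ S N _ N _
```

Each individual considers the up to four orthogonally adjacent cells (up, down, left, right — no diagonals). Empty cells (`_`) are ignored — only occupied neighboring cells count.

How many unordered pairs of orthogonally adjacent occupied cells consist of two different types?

Scan each occupied cell's neighbors to the right and below so each pair is counted once.
From row 0: 3 unlike of 3 pairs (running 3/3).
From row 1: 0 unlike of 2 pairs (running 3/5).
From row 2: 4 unlike of 6 pairs (running 7/11).
From row 3: 2 unlike of 9 pairs (running 9/20).
From row 4: 4 unlike of 5 pairs (running 13/25).
From row 5: 1 unlike of 1 pairs (running 14/26).
Total adjacent occupied pairs: 26; unlike-type pairs: 14.

14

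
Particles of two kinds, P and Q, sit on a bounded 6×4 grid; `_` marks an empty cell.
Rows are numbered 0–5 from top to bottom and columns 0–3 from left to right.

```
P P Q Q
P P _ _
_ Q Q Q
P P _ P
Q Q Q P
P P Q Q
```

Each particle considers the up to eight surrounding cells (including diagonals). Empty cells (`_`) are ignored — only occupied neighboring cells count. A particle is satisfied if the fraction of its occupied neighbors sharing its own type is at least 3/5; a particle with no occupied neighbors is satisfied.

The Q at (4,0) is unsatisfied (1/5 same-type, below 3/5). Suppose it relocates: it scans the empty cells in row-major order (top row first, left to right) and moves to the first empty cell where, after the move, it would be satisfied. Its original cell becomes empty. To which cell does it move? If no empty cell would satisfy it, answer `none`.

(1,2)

Vacating (4,0). Empty cells in order:
  (1,2): 5/7 same-type → satisfied — stop here.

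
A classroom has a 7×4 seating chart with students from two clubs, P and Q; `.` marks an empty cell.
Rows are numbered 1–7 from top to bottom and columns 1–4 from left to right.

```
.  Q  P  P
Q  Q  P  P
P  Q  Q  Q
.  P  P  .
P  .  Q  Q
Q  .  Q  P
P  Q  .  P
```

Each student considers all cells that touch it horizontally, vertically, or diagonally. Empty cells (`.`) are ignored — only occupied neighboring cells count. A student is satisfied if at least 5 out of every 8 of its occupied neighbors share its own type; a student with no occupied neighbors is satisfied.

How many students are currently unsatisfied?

19

(1,2)Q 2/4 ✗
(1,3)P 3/5 ✗
(1,4)P 3/3 ✓
(2,1)Q 3/4 ✓
(2,2)Q 4/7 ✗
(2,3)P 3/8 ✗
(2,4)P 3/5 ✗
(3,1)P 1/4 ✗
(3,2)Q 3/7 ✗
(3,3)Q 3/7 ✗
(3,4)Q 1/4 ✗
(4,2)P 3/6 ✗
(4,3)P 1/6 ✗
(5,1)P 1/2 ✗
(5,3)Q 2/5 ✗
(5,4)Q 2/4 ✗
(6,1)Q 1/3 ✗
(6,3)Q 3/5 ✗
(6,4)P 1/4 ✗
(7,1)P 0/2 ✗
(7,2)Q 2/3 ✓
(7,4)P 1/2 ✗
Unsatisfied: (1,2), (1,3), (2,2), (2,3), (2,4), (3,1), (3,2), (3,3), (3,4), (4,2), (4,3), (5,1), (5,3), (5,4), (6,1), (6,3), (6,4), (7,1), (7,4) — 19 in total.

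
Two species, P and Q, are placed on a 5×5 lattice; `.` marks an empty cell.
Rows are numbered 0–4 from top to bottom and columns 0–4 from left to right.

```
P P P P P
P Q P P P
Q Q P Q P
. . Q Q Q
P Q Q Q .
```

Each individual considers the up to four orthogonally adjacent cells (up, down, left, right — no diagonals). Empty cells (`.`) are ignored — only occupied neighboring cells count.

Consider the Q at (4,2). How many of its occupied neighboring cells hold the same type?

3

Occupied neighbors of (4,2): (3,2)=Q, (4,1)=Q, (4,3)=Q.
Same type (Q): 3 of 3.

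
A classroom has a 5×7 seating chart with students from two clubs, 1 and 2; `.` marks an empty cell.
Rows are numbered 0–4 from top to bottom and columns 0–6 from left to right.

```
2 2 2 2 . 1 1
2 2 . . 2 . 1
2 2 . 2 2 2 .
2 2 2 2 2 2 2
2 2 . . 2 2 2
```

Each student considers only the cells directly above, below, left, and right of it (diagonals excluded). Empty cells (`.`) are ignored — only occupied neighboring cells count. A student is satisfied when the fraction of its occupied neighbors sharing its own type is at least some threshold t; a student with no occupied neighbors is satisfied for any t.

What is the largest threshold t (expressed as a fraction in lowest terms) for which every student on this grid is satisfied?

1/1

Row 0: (0,0)2 2/2 · (0,1)2 3/3 · (0,2)2 2/2 · (0,3)2 1/1 · (0,5)1 1/1 · (0,6)1 2/2
Row 1: (1,0)2 3/3 · (1,1)2 3/3 · (1,4)2 1/1 · (1,6)1 1/1
Row 2: (2,0)2 3/3 · (2,1)2 3/3 · (2,3)2 2/2 · (2,4)2 4/4 · (2,5)2 2/2
Row 3: (3,0)2 3/3 · (3,1)2 4/4 · (3,2)2 2/2 · (3,3)2 3/3 · (3,4)2 4/4 · (3,5)2 4/4 · (3,6)2 2/2
Row 4: (4,0)2 2/2 · (4,1)2 2/2 · (4,4)2 2/2 · (4,5)2 3/3 · (4,6)2 2/2
The smallest same-type fraction is 2/2 at (0,0), which reduces to 1/1. Any threshold above that leaves this student unsatisfied.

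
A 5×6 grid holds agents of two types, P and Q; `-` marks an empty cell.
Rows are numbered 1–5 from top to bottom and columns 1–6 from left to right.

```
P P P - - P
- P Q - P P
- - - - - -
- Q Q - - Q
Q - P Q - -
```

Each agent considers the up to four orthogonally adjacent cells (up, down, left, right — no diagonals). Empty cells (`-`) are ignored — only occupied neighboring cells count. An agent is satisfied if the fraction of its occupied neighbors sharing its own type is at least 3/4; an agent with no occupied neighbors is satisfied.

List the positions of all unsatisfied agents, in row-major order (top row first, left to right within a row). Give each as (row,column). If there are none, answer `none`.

Row 1: (1,1)P 1/1 ok · (1,2)P 3/3 ok · (1,3)P 1/2 unhappy · (1,6)P 1/1 ok
Row 2: (2,2)P 1/2 unhappy · (2,3)Q 0/2 unhappy · (2,5)P 1/1 ok · (2,6)P 2/2 ok
Row 4: (4,2)Q 1/1 ok · (4,3)Q 1/2 unhappy · (4,6)Q 0/0 ok
Row 5: (5,1)Q 0/0 ok · (5,3)P 0/2 unhappy · (5,4)Q 0/1 unhappy

(1,3), (2,2), (2,3), (4,3), (5,3), (5,4)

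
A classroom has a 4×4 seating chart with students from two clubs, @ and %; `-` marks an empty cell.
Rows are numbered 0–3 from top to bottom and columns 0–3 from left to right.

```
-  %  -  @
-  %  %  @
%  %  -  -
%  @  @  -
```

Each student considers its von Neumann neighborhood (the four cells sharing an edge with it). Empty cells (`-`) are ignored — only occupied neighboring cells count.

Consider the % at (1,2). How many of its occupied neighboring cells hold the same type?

Occupied neighbors of (1,2): (1,1)=%, (1,3)=@.
Same type (%): 1 of 2.

1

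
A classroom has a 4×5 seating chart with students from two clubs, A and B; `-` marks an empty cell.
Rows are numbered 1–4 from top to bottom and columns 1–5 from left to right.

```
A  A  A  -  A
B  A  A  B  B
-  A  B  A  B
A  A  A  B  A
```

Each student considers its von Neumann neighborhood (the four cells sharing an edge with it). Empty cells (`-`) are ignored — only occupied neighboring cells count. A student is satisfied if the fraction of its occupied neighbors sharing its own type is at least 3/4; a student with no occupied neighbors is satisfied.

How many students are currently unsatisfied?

13

(1,1)A 1/2 unhappy
(1,2)A 3/3 ok
(1,3)A 2/2 ok
(1,5)A 0/1 unhappy
(2,1)B 0/2 unhappy
(2,2)A 3/4 ok
(2,3)A 2/4 unhappy
(2,4)B 1/3 unhappy
(2,5)B 2/3 unhappy
(3,2)A 2/3 unhappy
(3,3)B 0/4 unhappy
(3,4)A 0/4 unhappy
(3,5)B 1/3 unhappy
(4,1)A 1/1 ok
(4,2)A 3/3 ok
(4,3)A 1/3 unhappy
(4,4)B 0/3 unhappy
(4,5)A 0/2 unhappy
Unsatisfied: (1,1), (1,5), (2,1), (2,3), (2,4), (2,5), (3,2), (3,3), (3,4), (3,5), (4,3), (4,4), (4,5) — 13 in total.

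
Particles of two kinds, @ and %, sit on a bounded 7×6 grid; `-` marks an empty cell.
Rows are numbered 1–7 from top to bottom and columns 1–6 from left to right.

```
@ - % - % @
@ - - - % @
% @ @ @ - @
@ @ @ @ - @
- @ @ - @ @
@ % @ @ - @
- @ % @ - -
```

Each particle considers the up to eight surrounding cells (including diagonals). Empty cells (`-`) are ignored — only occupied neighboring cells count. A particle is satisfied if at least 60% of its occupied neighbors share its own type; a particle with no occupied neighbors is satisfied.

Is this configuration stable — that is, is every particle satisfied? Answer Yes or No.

(1,1)@ 1/1 satisfied
(1,3)% 0/0 satisfied
(1,5)% 1/3 not
(1,6)@ 1/3 not
(2,1)@ 2/3 satisfied
(2,5)% 1/5 not
(2,6)@ 2/4 not
(3,1)% 0/4 not
(3,2)@ 5/6 satisfied
(3,3)@ 5/5 satisfied
(3,4)@ 3/4 satisfied
(3,6)@ 2/3 satisfied
(4,1)@ 3/4 satisfied
(4,2)@ 6/7 satisfied
(4,3)@ 7/7 satisfied
(4,4)@ 5/5 satisfied
(4,6)@ 3/3 satisfied
(5,2)@ 6/7 satisfied
(5,3)@ 6/7 satisfied
(5,5)@ 5/5 satisfied
(5,6)@ 3/3 satisfied
(6,1)@ 2/3 satisfied
(6,2)% 1/6 not
(6,3)@ 5/7 satisfied
(6,4)@ 4/5 satisfied
(6,6)@ 2/2 satisfied
(7,2)@ 2/4 not
(7,3)% 1/5 not
(7,4)@ 2/3 satisfied
For instance (1,5) has only 1/3 same-type neighbors, below 3/5.

No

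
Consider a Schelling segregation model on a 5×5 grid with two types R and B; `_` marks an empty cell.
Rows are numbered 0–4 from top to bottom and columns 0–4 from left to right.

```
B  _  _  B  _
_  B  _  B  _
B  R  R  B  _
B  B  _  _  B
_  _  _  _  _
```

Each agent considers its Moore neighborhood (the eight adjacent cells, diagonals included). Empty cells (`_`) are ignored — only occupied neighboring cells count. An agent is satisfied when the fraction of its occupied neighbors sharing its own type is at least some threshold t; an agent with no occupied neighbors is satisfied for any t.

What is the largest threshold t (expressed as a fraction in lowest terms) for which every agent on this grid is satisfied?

(0,0)B 1/1
(0,3)B 1/1
(1,1)B 2/4
(1,3)B 2/3
(2,0)B 3/4
(2,1)R 1/5
(2,2)R 1/5
(2,3)B 2/3
(3,0)B 2/3
(3,1)B 2/4
(3,4)B 1/1
The smallest same-type fraction is 1/5 at (2,1), which reduces to 1/5. Any threshold above that leaves this agent unsatisfied.

1/5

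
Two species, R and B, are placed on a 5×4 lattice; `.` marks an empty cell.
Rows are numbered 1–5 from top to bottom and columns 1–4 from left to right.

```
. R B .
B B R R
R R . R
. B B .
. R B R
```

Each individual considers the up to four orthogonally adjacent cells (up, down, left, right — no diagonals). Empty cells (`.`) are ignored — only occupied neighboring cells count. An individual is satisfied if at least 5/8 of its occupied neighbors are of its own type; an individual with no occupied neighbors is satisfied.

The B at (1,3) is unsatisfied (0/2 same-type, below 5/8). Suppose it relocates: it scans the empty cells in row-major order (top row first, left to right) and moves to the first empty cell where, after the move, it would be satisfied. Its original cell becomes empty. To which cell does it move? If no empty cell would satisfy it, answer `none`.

none

Vacating (1,3). Empty cells in order:
  (1,1): 1/2 same-type → still unsatisfied.
  (1,4): 0/1 same-type → still unsatisfied.
  (3,3): 1/4 same-type → still unsatisfied.
  (4,1): 1/2 same-type → still unsatisfied.
  (4,4): 1/3 same-type → still unsatisfied.
  (5,1): 0/1 same-type → still unsatisfied.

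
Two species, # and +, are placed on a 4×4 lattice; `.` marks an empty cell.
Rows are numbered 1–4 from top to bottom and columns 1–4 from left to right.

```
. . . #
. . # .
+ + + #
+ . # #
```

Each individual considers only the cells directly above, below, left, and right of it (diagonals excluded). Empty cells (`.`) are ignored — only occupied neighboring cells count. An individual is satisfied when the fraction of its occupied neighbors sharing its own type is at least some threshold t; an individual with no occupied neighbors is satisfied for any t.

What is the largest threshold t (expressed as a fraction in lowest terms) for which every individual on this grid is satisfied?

0/1

Row 1: (1,4)# — no occupied neighbors
Row 2: (2,3)# 0/1
Row 3: (3,1)+ 2/2 · (3,2)+ 2/2 · (3,3)+ 1/4 · (3,4)# 1/2
Row 4: (4,1)+ 1/1 · (4,3)# 1/2 · (4,4)# 2/2
The smallest same-type fraction is 0/1 at (2,3), which reduces to 0/1. Any threshold above that leaves this individual unsatisfied.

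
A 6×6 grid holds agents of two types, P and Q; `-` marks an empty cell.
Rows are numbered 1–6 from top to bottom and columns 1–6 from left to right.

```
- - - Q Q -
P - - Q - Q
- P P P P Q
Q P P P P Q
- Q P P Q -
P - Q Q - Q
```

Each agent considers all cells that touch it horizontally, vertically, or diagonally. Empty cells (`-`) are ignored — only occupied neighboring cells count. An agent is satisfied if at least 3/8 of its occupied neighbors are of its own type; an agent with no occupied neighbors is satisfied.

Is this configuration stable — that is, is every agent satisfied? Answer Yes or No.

(1,4)Q 2/2 ✓
(1,5)Q 3/3 ✓
(2,1)P 1/1 ✓
(2,4)Q 2/5 ✓
(2,6)Q 2/3 ✓
(3,2)P 4/5 ✓
(3,3)P 5/6 ✓
(3,4)P 5/6 ✓
(3,5)P 3/7 ✓
(3,6)Q 2/4 ✓
(4,1)Q 1/3 ✗
(4,2)P 4/6 ✓
(4,3)P 7/8 ✓
(4,4)P 7/8 ✓
(4,5)P 4/7 ✓
(4,6)Q 2/4 ✓
(5,2)Q 2/6 ✗
(5,3)P 4/7 ✓
(5,4)P 4/7 ✓
(5,5)Q 3/6 ✓
(6,1)P 0/1 ✗
(6,3)Q 2/4 ✓
(6,4)Q 2/4 ✓
(6,6)Q 1/1 ✓
For instance (4,1) has only 1/3 same-type neighbors, below 3/8.

No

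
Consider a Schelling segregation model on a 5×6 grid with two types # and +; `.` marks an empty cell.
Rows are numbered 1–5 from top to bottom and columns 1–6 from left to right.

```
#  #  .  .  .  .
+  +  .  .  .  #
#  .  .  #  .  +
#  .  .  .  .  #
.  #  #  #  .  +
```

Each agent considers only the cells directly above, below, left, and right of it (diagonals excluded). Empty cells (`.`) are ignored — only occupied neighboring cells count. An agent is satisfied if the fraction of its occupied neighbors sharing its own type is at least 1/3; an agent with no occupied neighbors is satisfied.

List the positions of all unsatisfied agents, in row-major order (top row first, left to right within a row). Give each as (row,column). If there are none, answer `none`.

(2,6), (3,6), (4,6), (5,6)

(1,1)# 1/2 ✓
(1,2)# 1/2 ✓
(2,1)+ 1/3 ✓
(2,2)+ 1/2 ✓
(2,6)# 0/1 ✗
(3,1)# 1/2 ✓
(3,4)# 0/0 ✓
(3,6)+ 0/2 ✗
(4,1)# 1/1 ✓
(4,6)# 0/2 ✗
(5,2)# 1/1 ✓
(5,3)# 2/2 ✓
(5,4)# 1/1 ✓
(5,6)+ 0/1 ✗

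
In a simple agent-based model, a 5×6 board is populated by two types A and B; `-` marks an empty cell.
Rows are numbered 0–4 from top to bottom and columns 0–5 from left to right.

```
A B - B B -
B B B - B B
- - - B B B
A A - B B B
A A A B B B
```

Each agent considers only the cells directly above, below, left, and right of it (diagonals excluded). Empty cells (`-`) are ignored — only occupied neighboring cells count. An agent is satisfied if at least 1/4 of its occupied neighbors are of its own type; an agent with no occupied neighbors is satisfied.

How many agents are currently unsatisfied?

1

(0,0)A 0/2 ✗
(0,1)B 1/2 ✓
(0,3)B 1/1 ✓
(0,4)B 2/2 ✓
(1,0)B 1/2 ✓
(1,1)B 3/3 ✓
(1,2)B 1/1 ✓
(1,4)B 3/3 ✓
(1,5)B 2/2 ✓
(2,3)B 2/2 ✓
(2,4)B 4/4 ✓
(2,5)B 3/3 ✓
(3,0)A 2/2 ✓
(3,1)A 2/2 ✓
(3,3)B 3/3 ✓
(3,4)B 4/4 ✓
(3,5)B 3/3 ✓
(4,0)A 2/2 ✓
(4,1)A 3/3 ✓
(4,2)A 1/2 ✓
(4,3)B 2/3 ✓
(4,4)B 3/3 ✓
(4,5)B 2/2 ✓
Unsatisfied: (0,0) — 1 in total.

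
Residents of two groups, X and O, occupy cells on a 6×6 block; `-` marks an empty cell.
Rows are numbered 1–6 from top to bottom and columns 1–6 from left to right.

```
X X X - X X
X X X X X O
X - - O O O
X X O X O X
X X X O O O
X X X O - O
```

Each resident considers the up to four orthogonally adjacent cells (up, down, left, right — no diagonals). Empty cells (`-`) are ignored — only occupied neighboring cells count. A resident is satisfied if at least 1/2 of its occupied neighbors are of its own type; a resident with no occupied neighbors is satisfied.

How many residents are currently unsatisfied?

5

(1,1)X 2/2 ok
(1,2)X 3/3 ok
(1,3)X 2/2 ok
(1,5)X 2/2 ok
(1,6)X 1/2 ok
(2,1)X 3/3 ok
(2,2)X 3/3 ok
(2,3)X 3/3 ok
(2,4)X 2/3 ok
(2,5)X 2/4 ok
(2,6)O 1/3 unhappy
(3,1)X 2/2 ok
(3,4)O 1/3 unhappy
(3,5)O 3/4 ok
(3,6)O 2/3 ok
(4,1)X 3/3 ok
(4,2)X 2/3 ok
(4,3)O 0/3 unhappy
(4,4)X 0/4 unhappy
(4,5)O 2/4 ok
(4,6)X 0/3 unhappy
(5,1)X 3/3 ok
(5,2)X 4/4 ok
(5,3)X 2/4 ok
(5,4)O 2/4 ok
(5,5)O 3/3 ok
(5,6)O 2/3 ok
(6,1)X 2/2 ok
(6,2)X 3/3 ok
(6,3)X 2/3 ok
(6,4)O 1/2 ok
(6,6)O 1/1 ok
Unsatisfied: (2,6), (3,4), (4,3), (4,4), (4,6) — 5 in total.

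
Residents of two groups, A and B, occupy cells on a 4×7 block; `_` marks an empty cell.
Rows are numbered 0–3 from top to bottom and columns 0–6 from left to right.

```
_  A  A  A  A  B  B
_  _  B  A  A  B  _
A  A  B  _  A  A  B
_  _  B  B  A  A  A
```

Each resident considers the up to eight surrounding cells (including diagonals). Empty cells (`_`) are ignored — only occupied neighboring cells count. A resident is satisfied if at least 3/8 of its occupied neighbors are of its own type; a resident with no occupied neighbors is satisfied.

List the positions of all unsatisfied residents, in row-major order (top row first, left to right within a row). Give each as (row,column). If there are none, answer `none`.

(1,2), (2,1), (2,6)

(0,1)A 1/2 ✓
(0,2)A 3/4 ✓
(0,3)A 4/5 ✓
(0,4)A 3/5 ✓
(0,5)B 2/4 ✓
(0,6)B 2/2 ✓
(1,2)B 1/6 ✗
(1,3)A 5/7 ✓
(1,4)A 5/7 ✓
(1,5)B 3/7 ✓
(2,0)A 1/1 ✓
(2,1)A 1/4 ✗
(2,2)B 3/5 ✓
(2,4)A 5/7 ✓
(2,5)A 5/7 ✓
(2,6)B 1/4 ✗
(3,2)B 2/3 ✓
(3,3)B 2/4 ✓
(3,4)A 3/4 ✓
(3,5)A 4/5 ✓
(3,6)A 2/3 ✓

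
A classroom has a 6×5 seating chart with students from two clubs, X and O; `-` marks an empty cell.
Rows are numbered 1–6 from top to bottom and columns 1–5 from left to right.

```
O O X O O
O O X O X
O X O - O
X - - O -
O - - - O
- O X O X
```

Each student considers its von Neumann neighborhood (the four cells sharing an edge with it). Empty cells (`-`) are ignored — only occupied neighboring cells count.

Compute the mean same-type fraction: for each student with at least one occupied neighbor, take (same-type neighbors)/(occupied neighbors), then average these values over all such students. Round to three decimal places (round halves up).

Row 1: (1,1)O 2/2 · (1,2)O 2/3 · (1,3)X 1/3 · (1,4)O 2/3 · (1,5)O 1/2
Row 2: (2,1)O 3/3 · (2,2)O 2/4 · (2,3)X 1/4 · (2,4)O 1/3 · (2,5)X 0/3
Row 3: (3,1)O 1/3 · (3,2)X 0/3 · (3,3)O 0/2 · (3,5)O 0/1
Row 4: (4,1)X 0/2 · (4,4)O — no occupied neighbors
Row 5: (5,1)O 0/1 · (5,5)O 0/1
Row 6: (6,2)O 0/1 · (6,3)X 0/2 · (6,4)O 0/2 · (6,5)X 0/2
Sum over 21 students: 2/2 + 2/3 + 1/3 + 2/3 + 1/2 + 3/3 + 2/4 + 1/4 + 1/3 + 0/3 + 1/3 + 0/3 + 0/2 + 0/1 + 0/2 + 0/1 + 0/1 + 0/1 + 0/2 + 0/2 + 0/2 = 67/12; mean = 67/12 ÷ 21 = 67/252 = 0.265873… → 0.266.

0.266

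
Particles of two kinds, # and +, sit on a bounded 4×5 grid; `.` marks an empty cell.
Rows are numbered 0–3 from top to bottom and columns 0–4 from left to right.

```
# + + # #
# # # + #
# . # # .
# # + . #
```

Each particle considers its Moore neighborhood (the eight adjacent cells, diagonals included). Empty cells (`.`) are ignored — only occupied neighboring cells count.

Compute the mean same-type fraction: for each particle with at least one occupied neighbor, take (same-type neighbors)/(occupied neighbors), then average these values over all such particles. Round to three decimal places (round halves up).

(0,0)# 2/3
(0,1)+ 1/5
(0,2)+ 2/5
(0,3)# 3/5
(0,4)# 2/3
(1,0)# 3/4
(1,1)# 5/7
(1,2)# 4/7
(1,3)+ 1/7
(1,4)# 3/4
(2,0)# 4/4
(2,2)# 4/6
(2,3)# 4/6
(3,0)# 2/2
(3,1)# 3/4
(3,2)+ 0/3
(3,4)# 1/1
Sum over 17 particles: 2/3 + 1/5 + 2/5 + 3/5 + 2/3 + 3/4 + 5/7 + 4/7 + 1/7 + 3/4 + 4/4 + 4/6 + 4/6 + 2/2 + 3/4 + 0/3 + 1/1 = 4429/420; mean = 4429/420 ÷ 17 = 4429/7140 = 0.620308… → 0.620.

0.620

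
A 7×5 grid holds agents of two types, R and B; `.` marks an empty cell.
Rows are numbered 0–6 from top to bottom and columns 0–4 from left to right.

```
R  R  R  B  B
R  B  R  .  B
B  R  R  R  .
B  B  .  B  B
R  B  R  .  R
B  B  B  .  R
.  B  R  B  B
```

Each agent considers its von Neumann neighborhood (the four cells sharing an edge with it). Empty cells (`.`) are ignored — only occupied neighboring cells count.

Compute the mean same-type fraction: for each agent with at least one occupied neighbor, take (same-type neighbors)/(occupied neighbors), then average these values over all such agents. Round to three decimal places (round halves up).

(0,0)R 2/2
(0,1)R 2/3
(0,2)R 2/3
(0,3)B 1/2
(0,4)B 2/2
(1,0)R 1/3
(1,1)B 0/4
(1,2)R 2/3
(1,4)B 1/1
(2,0)B 1/3
(2,1)R 1/4
(2,2)R 3/3
(2,3)R 1/2
(3,0)B 2/3
(3,1)B 2/3
(3,3)B 1/2
(3,4)B 1/2
(4,0)R 0/3
(4,1)B 2/4
(4,2)R 0/2
(4,4)R 1/2
(5,0)B 1/2
(5,1)B 4/4
(5,2)B 1/3
(5,4)R 1/2
(6,1)B 1/2
(6,2)R 0/3
(6,3)B 1/2
(6,4)B 1/2
Sum over 29 agents: 2/2 + 2/3 + 2/3 + 1/2 + 2/2 + 1/3 + 0/4 + 2/3 + 1/1 + 1/3 + 1/4 + 3/3 + 1/2 + 2/3 + 2/3 + 1/2 + 1/2 + 0/3 + 2/4 + 0/2 + 1/2 + 1/2 + 4/4 + 1/3 + 1/2 + 1/2 + 0/3 + 1/2 + 1/2 = 181/12; mean = 181/12 ÷ 29 = 181/348 = 0.520114… → 0.520.

0.520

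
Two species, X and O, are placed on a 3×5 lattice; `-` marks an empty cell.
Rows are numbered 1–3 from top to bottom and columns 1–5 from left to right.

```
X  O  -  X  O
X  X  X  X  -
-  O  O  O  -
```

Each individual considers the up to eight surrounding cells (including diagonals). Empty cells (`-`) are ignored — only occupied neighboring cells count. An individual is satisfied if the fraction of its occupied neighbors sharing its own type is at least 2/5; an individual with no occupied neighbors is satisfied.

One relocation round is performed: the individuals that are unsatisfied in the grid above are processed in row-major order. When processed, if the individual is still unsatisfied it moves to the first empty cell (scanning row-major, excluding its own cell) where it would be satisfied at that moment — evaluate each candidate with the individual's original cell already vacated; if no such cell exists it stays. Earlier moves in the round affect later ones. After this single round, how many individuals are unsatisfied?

2

Initially unsatisfied (in order): (1,2), (1,5), (3,2), (3,4).
  (1,2) → (2,5).
  (1,5) → (3,5).
  (3,2): no empty cell satisfies it; stays.
  (3,4): now satisfied by earlier moves; stays.
Resulting grid:
X - - X -
X X X X O
- O O O O
Unsatisfied now: (2,4), (3,2).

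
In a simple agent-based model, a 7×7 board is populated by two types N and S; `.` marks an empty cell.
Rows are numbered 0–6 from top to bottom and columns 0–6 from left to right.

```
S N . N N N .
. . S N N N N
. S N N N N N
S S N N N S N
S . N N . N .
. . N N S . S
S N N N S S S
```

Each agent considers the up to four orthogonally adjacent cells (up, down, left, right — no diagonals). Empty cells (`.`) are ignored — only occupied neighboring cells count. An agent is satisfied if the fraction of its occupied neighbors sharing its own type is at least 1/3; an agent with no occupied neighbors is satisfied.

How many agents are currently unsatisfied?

Row 0: (0,0)S 0/1 not · (0,1)N 0/1 not · (0,3)N 2/2 satisfied · (0,4)N 3/3 satisfied · (0,5)N 2/2 satisfied
Row 1: (1,2)S 0/2 not · (1,3)N 3/4 satisfied · (1,4)N 4/4 satisfied · (1,5)N 4/4 satisfied · (1,6)N 2/2 satisfied
Row 2: (2,1)S 1/2 satisfied · (2,2)N 2/4 satisfied · (2,3)N 4/4 satisfied · (2,4)N 4/4 satisfied · (2,5)N 3/4 satisfied · (2,6)N 3/3 satisfied
Row 3: (3,0)S 2/2 satisfied · (3,1)S 2/3 satisfied · (3,2)N 3/4 satisfied · (3,3)N 4/4 satisfied · (3,4)N 2/3 satisfied · (3,5)S 0/4 not · (3,6)N 1/2 satisfied
Row 4: (4,0)S 1/1 satisfied · (4,2)N 3/3 satisfied · (4,3)N 3/3 satisfied · (4,5)N 0/1 not
Row 5: (5,2)N 3/3 satisfied · (5,3)N 3/4 satisfied · (5,4)S 1/2 satisfied · (5,6)S 1/1 satisfied
Row 6: (6,0)S 0/1 not · (6,1)N 1/2 satisfied · (6,2)N 3/3 satisfied · (6,3)N 2/3 satisfied · (6,4)S 2/3 satisfied · (6,5)S 2/2 satisfied · (6,6)S 2/2 satisfied
Unsatisfied: (0,0), (0,1), (1,2), (3,5), (4,5), (6,0) — 6 in total.

6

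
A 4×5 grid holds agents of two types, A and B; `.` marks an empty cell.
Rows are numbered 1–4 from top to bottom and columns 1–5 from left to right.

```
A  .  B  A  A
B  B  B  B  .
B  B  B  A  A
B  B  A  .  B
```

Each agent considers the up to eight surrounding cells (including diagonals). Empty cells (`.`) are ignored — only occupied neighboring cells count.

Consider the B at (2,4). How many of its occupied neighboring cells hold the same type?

3

Occupied neighbors of (2,4): (1,3)=B, (1,4)=A, (1,5)=A, (2,3)=B, (3,3)=B, (3,4)=A, (3,5)=A.
Same type (B): 3 of 7.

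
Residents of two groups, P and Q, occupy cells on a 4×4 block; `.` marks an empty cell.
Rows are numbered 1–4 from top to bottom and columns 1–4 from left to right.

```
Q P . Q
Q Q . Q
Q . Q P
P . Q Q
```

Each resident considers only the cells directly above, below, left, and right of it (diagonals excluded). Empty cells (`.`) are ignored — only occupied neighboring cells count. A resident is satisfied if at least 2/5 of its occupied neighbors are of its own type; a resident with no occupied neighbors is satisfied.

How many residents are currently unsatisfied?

3

Row 1: (1,1)Q 1/2 satisfied · (1,2)P 0/2 not · (1,4)Q 1/1 satisfied
Row 2: (2,1)Q 3/3 satisfied · (2,2)Q 1/2 satisfied · (2,4)Q 1/2 satisfied
Row 3: (3,1)Q 1/2 satisfied · (3,3)Q 1/2 satisfied · (3,4)P 0/3 not
Row 4: (4,1)P 0/1 not · (4,3)Q 2/2 satisfied · (4,4)Q 1/2 satisfied
Unsatisfied: (1,2), (3,4), (4,1) — 3 in total.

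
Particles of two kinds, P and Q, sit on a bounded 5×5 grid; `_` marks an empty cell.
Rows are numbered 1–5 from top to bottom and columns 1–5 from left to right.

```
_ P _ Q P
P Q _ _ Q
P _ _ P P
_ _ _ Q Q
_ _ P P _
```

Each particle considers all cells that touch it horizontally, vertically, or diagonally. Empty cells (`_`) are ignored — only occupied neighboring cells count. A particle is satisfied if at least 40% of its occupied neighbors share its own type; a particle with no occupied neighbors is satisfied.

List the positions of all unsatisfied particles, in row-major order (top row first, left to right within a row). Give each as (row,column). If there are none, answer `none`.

(1,5), (2,2), (2,5), (3,4), (3,5), (4,4), (4,5), (5,4)

(1,2)P 1/2 satisfied
(1,4)Q 1/2 satisfied
(1,5)P 0/2 not
(2,1)P 2/3 satisfied
(2,2)Q 0/3 not
(2,5)Q 1/4 not
(3,1)P 1/2 satisfied
(3,4)P 1/4 not
(3,5)P 1/4 not
(4,4)Q 1/5 not
(4,5)Q 1/4 not
(5,3)P 1/2 satisfied
(5,4)P 1/3 not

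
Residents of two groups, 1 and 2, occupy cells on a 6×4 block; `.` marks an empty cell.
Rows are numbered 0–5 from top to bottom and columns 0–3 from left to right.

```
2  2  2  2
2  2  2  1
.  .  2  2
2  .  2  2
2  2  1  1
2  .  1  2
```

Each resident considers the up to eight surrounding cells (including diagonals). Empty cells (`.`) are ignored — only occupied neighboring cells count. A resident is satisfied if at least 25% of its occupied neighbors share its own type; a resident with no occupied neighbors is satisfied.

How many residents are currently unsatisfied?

2

Row 0: (0,0)2 3/3 satisfied · (0,1)2 5/5 satisfied · (0,2)2 4/5 satisfied · (0,3)2 2/3 satisfied
Row 1: (1,0)2 3/3 satisfied · (1,1)2 6/6 satisfied · (1,2)2 6/7 satisfied · (1,3)1 0/5 not
Row 2: (2,2)2 5/6 satisfied · (2,3)2 4/5 satisfied
Row 3: (3,0)2 2/2 satisfied · (3,2)2 4/6 satisfied · (3,3)2 3/5 satisfied
Row 4: (4,0)2 3/3 satisfied · (4,1)2 4/6 satisfied · (4,2)1 2/6 satisfied · (4,3)1 2/5 satisfied
Row 5: (5,0)2 2/2 satisfied · (5,2)1 2/4 satisfied · (5,3)2 0/3 not
Unsatisfied: (1,3), (5,3) — 2 in total.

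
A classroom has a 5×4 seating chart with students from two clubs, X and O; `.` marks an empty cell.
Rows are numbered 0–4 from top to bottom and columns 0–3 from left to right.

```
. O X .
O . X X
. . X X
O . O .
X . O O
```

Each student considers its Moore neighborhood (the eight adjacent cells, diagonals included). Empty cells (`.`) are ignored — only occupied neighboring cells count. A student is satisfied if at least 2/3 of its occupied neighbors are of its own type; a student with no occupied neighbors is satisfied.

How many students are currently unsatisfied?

Row 0: (0,1)O 1/3 not · (0,2)X 2/3 satisfied
Row 1: (1,0)O 1/1 satisfied · (1,2)X 4/5 satisfied · (1,3)X 4/4 satisfied
Row 2: (2,2)X 3/4 satisfied · (2,3)X 3/4 satisfied
Row 3: (3,0)O 0/1 not · (3,2)O 2/4 not
Row 4: (4,0)X 0/1 not · (4,2)O 2/2 satisfied · (4,3)O 2/2 satisfied
Unsatisfied: (0,1), (3,0), (3,2), (4,0) — 4 in total.

4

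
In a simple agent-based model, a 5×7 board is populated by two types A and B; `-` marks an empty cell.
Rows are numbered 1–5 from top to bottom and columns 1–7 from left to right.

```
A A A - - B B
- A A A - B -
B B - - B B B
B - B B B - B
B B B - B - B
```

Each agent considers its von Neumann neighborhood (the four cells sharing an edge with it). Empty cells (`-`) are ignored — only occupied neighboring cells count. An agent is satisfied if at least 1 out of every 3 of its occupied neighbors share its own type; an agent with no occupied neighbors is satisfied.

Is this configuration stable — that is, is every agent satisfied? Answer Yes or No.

(1,1)A 1/1 satisfied
(1,2)A 3/3 satisfied
(1,3)A 2/2 satisfied
(1,6)B 2/2 satisfied
(1,7)B 1/1 satisfied
(2,2)A 2/3 satisfied
(2,3)A 3/3 satisfied
(2,4)A 1/1 satisfied
(2,6)B 2/2 satisfied
(3,1)B 2/2 satisfied
(3,2)B 1/2 satisfied
(3,5)B 2/2 satisfied
(3,6)B 3/3 satisfied
(3,7)B 2/2 satisfied
(4,1)B 2/2 satisfied
(4,3)B 2/2 satisfied
(4,4)B 2/2 satisfied
(4,5)B 3/3 satisfied
(4,7)B 2/2 satisfied
(5,1)B 2/2 satisfied
(5,2)B 2/2 satisfied
(5,3)B 2/2 satisfied
(5,5)B 1/1 satisfied
(5,7)B 1/1 satisfied
All meet the threshold, so the configuration is stable.

Yes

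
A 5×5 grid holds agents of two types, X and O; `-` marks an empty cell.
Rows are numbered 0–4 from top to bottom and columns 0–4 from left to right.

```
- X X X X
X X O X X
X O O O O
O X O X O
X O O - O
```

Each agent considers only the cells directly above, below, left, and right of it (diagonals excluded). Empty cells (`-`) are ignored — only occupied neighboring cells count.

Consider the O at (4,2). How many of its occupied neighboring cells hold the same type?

2

Occupied neighbors of (4,2): (3,2)=O, (4,1)=O.
Same type (O): 2 of 2.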